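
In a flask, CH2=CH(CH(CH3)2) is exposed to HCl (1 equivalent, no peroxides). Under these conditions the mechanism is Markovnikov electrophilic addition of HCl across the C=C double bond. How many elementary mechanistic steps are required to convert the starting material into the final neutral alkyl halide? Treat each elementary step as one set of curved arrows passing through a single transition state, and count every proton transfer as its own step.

Step 1: Electrophilic addition begins with the π(C=C) electrons forming a bond to the proton of HCl. Following Markovnikov's rule, the resulting cation is secondary. The H–Cl bond breaks heterolytically, releasing Cl⁻.
Step 2: A 1,2-hydride shift from the adjacent isopropyl carbon moves the positive charge from the secondary centre to an adjacent carbon, generating a more stable tertiary carbocation.
Step 3: Cl⁻ captures the cation: a lone pair on Cl⁻ fills the empty p orbital, producing the alkyl halide product.
Total: 3 elementary steps.

3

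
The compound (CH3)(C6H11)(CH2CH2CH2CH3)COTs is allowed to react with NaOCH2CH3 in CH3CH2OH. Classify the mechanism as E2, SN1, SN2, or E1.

E2

Conditions: a strong base with a tertiary substrate bearing a β-hydrogen.
These conditions are the textbook signature of the E2 pathway.
A strong (often hindered) base removes a β-H in concert with loss of the leaving group — bimolecular elimination.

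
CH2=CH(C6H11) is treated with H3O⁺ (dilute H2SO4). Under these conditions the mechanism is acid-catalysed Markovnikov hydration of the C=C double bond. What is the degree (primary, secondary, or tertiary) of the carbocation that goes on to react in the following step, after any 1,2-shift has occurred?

tertiary

Step 1: Protonation of the alkene by H3O⁺: the π bond acts as the nucleophile and picks up H⁺, giving the more stable (Markovnikov) secondary carbocation. H2O is released.
Step 2: A hydride (H with its bonding pair) migrates from the adjacent cyclohexyl carbon to the cationic centre — a 1,2-hydride shift — upgrading the secondary cation to a tertiary one.
The cation rearranges from secondary to tertiary via a 1,2-hydride shift from the adjacent cyclohexyl carbon; the tertiary cation is what reacts next.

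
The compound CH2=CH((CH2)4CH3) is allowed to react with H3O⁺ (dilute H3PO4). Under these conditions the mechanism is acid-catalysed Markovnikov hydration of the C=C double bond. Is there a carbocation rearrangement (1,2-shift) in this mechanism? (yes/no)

no

The first-formed carbocation is secondary.
No single 1,2-shift to an adjacent carbon would produce a more-substituted cation than the one already present, so no rearrangement occurs.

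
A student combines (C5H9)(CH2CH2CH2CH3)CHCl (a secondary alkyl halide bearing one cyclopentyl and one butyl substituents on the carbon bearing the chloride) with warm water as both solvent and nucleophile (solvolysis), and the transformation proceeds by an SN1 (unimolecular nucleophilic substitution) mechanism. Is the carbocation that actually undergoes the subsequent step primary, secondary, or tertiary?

tertiary

Step 1: Unassisted departure of Cl⁻ (taking the C–Cl bonding pair) generates a secondary carbocation.
Step 2: A hydride (H with its bonding pair) migrates from the adjacent cyclopentyl carbon to the cationic centre — a 1,2-hydride shift — upgrading the secondary cation to a tertiary one.
The cation rearranges from secondary to tertiary via a 1,2-hydride shift from the adjacent cyclopentyl carbon; the tertiary cation is what reacts next.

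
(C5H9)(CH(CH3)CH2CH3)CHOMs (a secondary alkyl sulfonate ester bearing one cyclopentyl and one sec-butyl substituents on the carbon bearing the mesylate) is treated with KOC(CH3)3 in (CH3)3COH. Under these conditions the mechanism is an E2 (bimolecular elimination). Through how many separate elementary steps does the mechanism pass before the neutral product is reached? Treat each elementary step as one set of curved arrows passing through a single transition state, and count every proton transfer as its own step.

1

Step 1: In one step, (CH3)3CO⁻ pulls off a β-proton, the C–O bond cleaves, and a C=C double bond forms between the α- and β-carbons (E2, anti elimination).
Total: 1 elementary step.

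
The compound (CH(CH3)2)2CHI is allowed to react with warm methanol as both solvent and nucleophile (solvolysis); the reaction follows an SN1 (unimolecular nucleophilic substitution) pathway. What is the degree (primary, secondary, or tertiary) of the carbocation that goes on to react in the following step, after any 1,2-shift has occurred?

Step 1: The C–I bond breaks with both electrons going to the iodide; I⁻ leaves and a secondary carbocation remains.
Step 2: A 1,2-hydride shift from the adjacent isopropyl carbon moves the positive charge from the secondary centre to an adjacent carbon, generating a more stable tertiary carbocation.
The cation rearranges from secondary to tertiary via a 1,2-hydride shift from the adjacent isopropyl carbon; the tertiary cation is what reacts next.

tertiary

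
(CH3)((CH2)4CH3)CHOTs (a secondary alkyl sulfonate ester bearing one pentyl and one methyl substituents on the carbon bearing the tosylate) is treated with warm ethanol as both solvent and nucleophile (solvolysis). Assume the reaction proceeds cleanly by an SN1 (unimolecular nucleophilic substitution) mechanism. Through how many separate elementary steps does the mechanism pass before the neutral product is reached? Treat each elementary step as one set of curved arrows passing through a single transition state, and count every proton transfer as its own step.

3

Step 1: The C–O bond breaks with both electrons going to the tosylate; TsO⁻ leaves and a secondary carbocation remains.
(No 1,2-shift: no single shift to an adjacent carbon would give a more stable cation.)
Step 2: A lone pair on the oxygen of CH3CH2OH attacks the carbocation, forming a new C–O σ-bond and an oxonium ion.
Step 3: Proton transfer from the O–H of the oxonium ion to a solvent molecule delivers the neutral ether.
Total: 3 elementary steps.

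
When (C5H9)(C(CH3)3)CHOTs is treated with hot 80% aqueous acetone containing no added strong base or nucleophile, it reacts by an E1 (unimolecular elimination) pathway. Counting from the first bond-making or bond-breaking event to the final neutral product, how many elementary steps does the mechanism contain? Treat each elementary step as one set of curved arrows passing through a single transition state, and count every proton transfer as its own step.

Step 1: Rate-determining heterolysis of the C–O bond gives TsO⁻ and a secondary carbocation.
Step 2: Carbocation rearrangement: a 1,2-hydride shift from the adjacent cyclopentyl carbon converts the initially-formed secondary cation into the more stable tertiary cation.
Step 3: A weak base (a water molecule from the solvent) removes a proton from a carbon adjacent to the cationic centre; the electrons of that C–H bond become the new π(C=C) bond, giving the alkene.
Total: 3 elementary steps.

3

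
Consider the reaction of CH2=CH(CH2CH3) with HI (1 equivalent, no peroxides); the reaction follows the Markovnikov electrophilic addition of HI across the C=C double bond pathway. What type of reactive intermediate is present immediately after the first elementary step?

secondary carbocation

Step 1: Protonation of the alkene by HI: the π bond acts as the nucleophile and picks up H⁺, giving the more stable (Markovnikov) secondary carbocation. The H–I bond breaks heterolytically, releasing I⁻.
After step 1 the species present is a secondary carbocation.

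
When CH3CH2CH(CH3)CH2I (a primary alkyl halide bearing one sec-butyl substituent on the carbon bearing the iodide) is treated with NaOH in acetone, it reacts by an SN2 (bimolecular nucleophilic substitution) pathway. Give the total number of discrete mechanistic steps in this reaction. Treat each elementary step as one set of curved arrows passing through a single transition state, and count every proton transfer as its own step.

Step 1: Backside attack by OH⁻ on the carbon bearing the iodide: the new C–O bond forms as the C–I bond breaks, with Walden inversion at carbon.
Total: 1 elementary step.

1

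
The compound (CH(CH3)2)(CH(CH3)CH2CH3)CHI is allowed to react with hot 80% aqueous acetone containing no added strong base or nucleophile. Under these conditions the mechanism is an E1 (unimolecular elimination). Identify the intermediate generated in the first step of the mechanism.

Step 1: Unassisted departure of I⁻ (taking the C–I bonding pair) generates a secondary carbocation.
After step 1 the species present is a secondary carbocation.

secondary carbocation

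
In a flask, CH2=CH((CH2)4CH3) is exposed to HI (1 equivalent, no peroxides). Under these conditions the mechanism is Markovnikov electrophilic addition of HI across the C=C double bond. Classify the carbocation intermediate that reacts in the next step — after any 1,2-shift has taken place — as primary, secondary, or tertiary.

secondary

Step 1: Protonation of the alkene by HI: the π bond acts as the nucleophile and picks up H⁺, giving the more stable (Markovnikov) secondary carbocation. The H–I bond breaks heterolytically, releasing I⁻.
No single 1,2-shift to an adjacent carbon would give a more-substituted cation, so no rearrangement occurs.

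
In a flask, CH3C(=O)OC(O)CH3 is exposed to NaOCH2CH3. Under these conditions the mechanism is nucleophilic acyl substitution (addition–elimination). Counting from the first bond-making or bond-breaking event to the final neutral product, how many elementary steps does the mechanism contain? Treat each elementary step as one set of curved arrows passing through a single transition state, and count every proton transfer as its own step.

2

Step 1: CH3CH2O⁻ adds to the carbonyl carbon; the C=O π electrons shift onto oxygen and a tetrahedral alkoxide intermediate forms.
Step 2: An oxygen lone pair re-forms the C=O π bond as the C–O σ-bond breaks; CH3CO2⁻ is expelled.
Total: 2 elementary steps.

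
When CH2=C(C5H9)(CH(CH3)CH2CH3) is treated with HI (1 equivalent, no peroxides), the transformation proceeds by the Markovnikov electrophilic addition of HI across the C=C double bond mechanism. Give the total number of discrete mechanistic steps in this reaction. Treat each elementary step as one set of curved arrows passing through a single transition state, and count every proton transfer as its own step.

2

Step 1: The π electrons of the C=C bond attack a proton of HI; Markovnikov addition places the new C–H on the less-substituted alkene carbon, so the positive charge ends up on the more-substituted carbon — a tertiary carbocation. The H–I bond breaks heterolytically, releasing I⁻.
(No 1,2-shift: no single shift to an adjacent carbon would give a more stable cation.)
Step 2: Nucleophilic attack by I⁻ on the carbocation completes the addition, giving R–I.
Total: 2 elementary steps.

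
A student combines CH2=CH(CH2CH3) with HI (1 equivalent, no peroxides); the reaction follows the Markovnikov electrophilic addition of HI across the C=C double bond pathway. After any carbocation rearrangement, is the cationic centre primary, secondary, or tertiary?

Step 1: Electrophilic addition begins with the π(C=C) electrons forming a bond to the proton of HI. Following Markovnikov's rule, the resulting cation is secondary. The H–I bond breaks heterolytically, releasing I⁻.
No single 1,2-shift to an adjacent carbon would give a more-substituted cation, so no rearrangement occurs.

secondary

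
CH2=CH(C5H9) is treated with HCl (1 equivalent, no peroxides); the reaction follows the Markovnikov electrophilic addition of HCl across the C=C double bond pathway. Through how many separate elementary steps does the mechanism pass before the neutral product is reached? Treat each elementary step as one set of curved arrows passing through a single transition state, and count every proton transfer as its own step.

3

Step 1: Electrophilic addition begins with the π(C=C) electrons forming a bond to the proton of HCl. Following Markovnikov's rule, the resulting cation is secondary. The H–Cl bond breaks heterolytically, releasing Cl⁻.
Step 2: A 1,2-hydride shift from the adjacent cyclopentyl carbon moves the positive charge from the secondary centre to an adjacent carbon, generating a more stable tertiary carbocation.
Step 3: The Cl⁻ anion donates a lone pair to the carbocation, forming the new C–Cl σ-bond and giving the neutral alkyl halide.
Total: 3 elementary steps.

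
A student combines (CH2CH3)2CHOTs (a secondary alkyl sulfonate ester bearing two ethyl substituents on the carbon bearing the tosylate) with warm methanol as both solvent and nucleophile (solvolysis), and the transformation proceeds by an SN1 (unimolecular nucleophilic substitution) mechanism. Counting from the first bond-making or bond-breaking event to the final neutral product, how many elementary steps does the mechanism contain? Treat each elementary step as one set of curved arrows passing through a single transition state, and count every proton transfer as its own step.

3

Step 1: The C–O bond breaks with both electrons going to the tosylate; TsO⁻ leaves and a secondary carbocation remains.
(No 1,2-shift: no single shift to an adjacent carbon would give a more stable cation.)
Step 2: A lone pair on the oxygen of CH3OH attacks the carbocation, forming a new C–O σ-bond and an oxonium ion.
Step 3: Deprotonation of the oxonium oxygen by solvent methanol yields the neutral ether.
Total: 3 elementary steps.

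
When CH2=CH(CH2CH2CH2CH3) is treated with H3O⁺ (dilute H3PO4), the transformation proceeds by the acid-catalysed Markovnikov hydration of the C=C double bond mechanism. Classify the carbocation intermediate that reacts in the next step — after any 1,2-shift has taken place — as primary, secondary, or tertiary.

Step 1: Electrophilic addition begins with the π(C=C) electrons forming a bond to the proton of H3O⁺. Following Markovnikov's rule, the resulting cation is secondary. H2O is released.
No single 1,2-shift to an adjacent carbon would give a more-substituted cation, so no rearrangement occurs.

secondary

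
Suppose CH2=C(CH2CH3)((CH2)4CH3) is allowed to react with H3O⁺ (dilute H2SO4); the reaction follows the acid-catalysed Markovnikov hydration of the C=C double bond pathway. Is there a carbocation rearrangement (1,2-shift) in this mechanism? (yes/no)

no

The first-formed carbocation is tertiary.
No single 1,2-shift to an adjacent carbon would produce a more-substituted cation than the one already present, so no rearrangement occurs.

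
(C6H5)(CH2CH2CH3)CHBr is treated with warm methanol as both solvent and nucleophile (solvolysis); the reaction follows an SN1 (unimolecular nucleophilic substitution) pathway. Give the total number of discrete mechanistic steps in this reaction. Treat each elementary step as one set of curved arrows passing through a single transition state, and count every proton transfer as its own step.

Step 1: Ionisation: the C–Br σ-bond cleaves heterolytically; both bonding electrons depart with Br⁻, leaving a secondary carbocation at the α-carbon.
(No 1,2-shift: no single shift to an adjacent carbon would give a more stable cation.)
Step 2: A lone pair on the oxygen of CH3OH attacks the carbocation, forming a new C–O σ-bond and an oxonium ion.
Step 3: Proton transfer from the O–H of the oxonium ion to a solvent molecule delivers the neutral ether.
Total: 3 elementary steps.

3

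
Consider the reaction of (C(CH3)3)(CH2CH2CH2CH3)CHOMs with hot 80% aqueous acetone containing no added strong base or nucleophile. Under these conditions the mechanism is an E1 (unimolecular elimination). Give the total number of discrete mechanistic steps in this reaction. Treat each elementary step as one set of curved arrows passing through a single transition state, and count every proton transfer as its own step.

Step 1: The C–O bond breaks with both electrons going to the mesylate; MsO⁻ leaves and a secondary carbocation remains.
Step 2: Carbocation rearrangement: a 1,2-methyl shift from the adjacent tert-butyl carbon converts the initially-formed secondary cation into the more stable tertiary cation.
Step 3: A weak base (a water molecule from the solvent) removes a proton from a carbon adjacent to the cationic centre; the electrons of that C–H bond become the new π(C=C) bond, giving the alkene.
Total: 3 elementary steps.

3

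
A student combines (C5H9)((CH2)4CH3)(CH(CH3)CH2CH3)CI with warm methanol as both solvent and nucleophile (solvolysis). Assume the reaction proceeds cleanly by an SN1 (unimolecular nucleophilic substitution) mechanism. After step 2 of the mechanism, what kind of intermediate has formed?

oxonium ion

Step 1: Rate-determining heterolysis of the C–I bond gives I⁻ and a tertiary carbocation.
Step 2: A lone pair on the oxygen of CH3OH attacks the carbocation, forming a new C–O σ-bond and an oxonium ion.
After step 2 the species present is an oxonium ion.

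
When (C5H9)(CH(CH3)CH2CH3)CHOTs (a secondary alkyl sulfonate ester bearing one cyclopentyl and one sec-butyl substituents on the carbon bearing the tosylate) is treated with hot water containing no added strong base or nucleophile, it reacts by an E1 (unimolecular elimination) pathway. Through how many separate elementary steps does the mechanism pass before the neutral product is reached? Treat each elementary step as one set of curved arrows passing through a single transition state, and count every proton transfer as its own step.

3

Step 1: Ionisation: the C–O σ-bond cleaves heterolytically; both bonding electrons depart with TsO⁻, leaving a secondary carbocation at the α-carbon.
Step 2: A 1,2-hydride shift from the adjacent cyclopentyl carbon moves the positive charge from the secondary centre to an adjacent carbon, generating a more stable tertiary carbocation.
Step 3: A water molecule (solvent) deprotonates a β-carbon; as the C–H bond breaks, those electrons form the new alkene π bond.
Total: 3 elementary steps.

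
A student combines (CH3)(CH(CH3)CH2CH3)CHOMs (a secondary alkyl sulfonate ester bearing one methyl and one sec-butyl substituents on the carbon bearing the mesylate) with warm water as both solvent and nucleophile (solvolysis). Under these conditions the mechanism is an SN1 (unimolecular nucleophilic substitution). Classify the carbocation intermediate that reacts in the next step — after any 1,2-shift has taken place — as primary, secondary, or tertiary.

Step 1: The C–O bond breaks with both electrons going to the mesylate; MsO⁻ leaves and a secondary carbocation remains.
Step 2: A hydride (H with its bonding pair) migrates from the adjacent sec-butyl carbon to the cationic centre — a 1,2-hydride shift — upgrading the secondary cation to a tertiary one.
The cation rearranges from secondary to tertiary via a 1,2-hydride shift from the adjacent sec-butyl carbon; the tertiary cation is what reacts next.

tertiary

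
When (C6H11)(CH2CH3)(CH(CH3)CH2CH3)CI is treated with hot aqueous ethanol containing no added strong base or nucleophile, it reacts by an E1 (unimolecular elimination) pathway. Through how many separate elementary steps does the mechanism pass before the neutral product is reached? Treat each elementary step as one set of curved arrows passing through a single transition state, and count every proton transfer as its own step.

2

Step 1: Unassisted departure of I⁻ (taking the C–I bonding pair) generates a tertiary carbocation.
(No 1,2-shift: no single shift to an adjacent carbon would give a more stable cation.)
Step 2: A water (or ethanol) molecule (solvent) deprotonates a β-carbon; as the C–H bond breaks, those electrons form the new alkene π bond.
Total: 2 elementary steps.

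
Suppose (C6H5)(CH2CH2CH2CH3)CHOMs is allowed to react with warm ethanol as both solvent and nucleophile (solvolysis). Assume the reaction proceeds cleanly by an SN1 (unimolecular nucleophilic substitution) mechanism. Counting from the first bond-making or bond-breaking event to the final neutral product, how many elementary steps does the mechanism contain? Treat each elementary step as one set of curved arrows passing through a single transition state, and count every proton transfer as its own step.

Step 1: Unassisted departure of MsO⁻ (taking the C–O bonding pair) generates a secondary carbocation.
(No 1,2-shift: no single shift to an adjacent carbon would give a more stable cation.)
Step 2: CH3CH2OH donates an oxygen lone pair into the empty p orbital of the cation, giving a protonated ether (an oxonium ion).
Step 3: Deprotonation of the oxonium oxygen by solvent ethanol yields the neutral ether.
Total: 3 elementary steps.

3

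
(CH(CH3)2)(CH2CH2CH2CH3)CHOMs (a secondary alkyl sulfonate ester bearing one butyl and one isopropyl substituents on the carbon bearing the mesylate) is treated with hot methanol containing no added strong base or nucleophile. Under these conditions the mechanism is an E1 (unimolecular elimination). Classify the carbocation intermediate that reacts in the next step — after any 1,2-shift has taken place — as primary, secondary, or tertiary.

tertiary

Step 1: The C–O bond breaks with both electrons going to the mesylate; MsO⁻ leaves and a secondary carbocation remains.
Step 2: Carbocation rearrangement: a 1,2-hydride shift from the adjacent isopropyl carbon converts the initially-formed secondary cation into the more stable tertiary cation.
The cation rearranges from secondary to tertiary via a 1,2-hydride shift from the adjacent isopropyl carbon; the tertiary cation is what reacts next.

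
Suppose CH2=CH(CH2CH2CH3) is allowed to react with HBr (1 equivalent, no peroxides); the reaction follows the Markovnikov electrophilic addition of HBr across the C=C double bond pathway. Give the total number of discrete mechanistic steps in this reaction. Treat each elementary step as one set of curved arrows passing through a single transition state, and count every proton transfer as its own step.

Step 1: Electrophilic addition begins with the π(C=C) electrons forming a bond to the proton of HBr. Following Markovnikov's rule, the resulting cation is secondary. The H–Br bond breaks heterolytically, releasing Br⁻.
(No 1,2-shift: no single shift to an adjacent carbon would give a more stable cation.)
Step 2: The Br⁻ anion donates a lone pair to the carbocation, forming the new C–Br σ-bond and giving the neutral alkyl halide.
Total: 2 elementary steps.

2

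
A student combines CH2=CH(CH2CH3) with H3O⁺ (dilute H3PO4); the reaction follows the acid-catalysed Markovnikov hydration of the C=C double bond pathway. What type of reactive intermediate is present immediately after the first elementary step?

secondary carbocation

Step 1: Electrophilic addition begins with the π(C=C) electrons forming a bond to the proton of H3O⁺. Following Markovnikov's rule, the resulting cation is secondary. H2O is released.
After step 1 the species present is a secondary carbocation.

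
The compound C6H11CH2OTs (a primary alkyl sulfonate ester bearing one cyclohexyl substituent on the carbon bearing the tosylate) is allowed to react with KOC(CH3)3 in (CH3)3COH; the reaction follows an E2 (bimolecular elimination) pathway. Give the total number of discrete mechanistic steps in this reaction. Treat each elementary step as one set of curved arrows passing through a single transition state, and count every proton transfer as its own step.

1

Step 1: In one step, (CH3)3CO⁻ pulls off a β-proton, the C–O bond cleaves, and a C=C double bond forms between the α- and β-carbons (E2, anti elimination).
Total: 1 elementary step.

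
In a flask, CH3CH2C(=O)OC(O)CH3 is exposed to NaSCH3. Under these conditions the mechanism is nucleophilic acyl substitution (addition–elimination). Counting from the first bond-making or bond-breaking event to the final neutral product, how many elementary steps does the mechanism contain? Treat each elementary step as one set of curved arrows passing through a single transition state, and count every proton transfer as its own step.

Step 1: CH3S⁻ adds to the carbonyl carbon; the C=O π electrons shift onto oxygen and a tetrahedral alkoxide intermediate forms.
Step 2: Elimination step: re-formation of the carbonyl π bond drives out CH3CO2⁻, giving the new acyl compound.
Total: 2 elementary steps.

2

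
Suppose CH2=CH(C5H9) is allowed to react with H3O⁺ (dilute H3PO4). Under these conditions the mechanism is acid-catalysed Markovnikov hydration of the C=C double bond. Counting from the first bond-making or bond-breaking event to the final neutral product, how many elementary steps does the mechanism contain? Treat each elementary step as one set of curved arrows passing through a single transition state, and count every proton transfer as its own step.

Step 1: Electrophilic addition begins with the π(C=C) electrons forming a bond to the proton of H3O⁺. Following Markovnikov's rule, the resulting cation is secondary. H2O is released.
Step 2: A hydride (H with its bonding pair) migrates from the adjacent cyclopentyl carbon to the cationic centre — a 1,2-hydride shift — upgrading the secondary cation to a tertiary one.
Step 3: A lone pair on the oxygen of H2O attacks the carbocation, forming a C–O bond and an oxonium ion (a protonated alcohol).
Step 4: Deprotonation of the oxonium ion by a water molecule delivers the neutral alcohol and regenerates the acid catalyst.
Total: 4 elementary steps.

4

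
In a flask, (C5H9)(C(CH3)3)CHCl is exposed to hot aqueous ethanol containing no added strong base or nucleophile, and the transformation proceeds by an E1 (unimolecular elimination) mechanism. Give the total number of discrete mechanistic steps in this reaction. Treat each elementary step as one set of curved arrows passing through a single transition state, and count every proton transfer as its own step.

Step 1: Ionisation: the C–Cl σ-bond cleaves heterolytically; both bonding electrons depart with Cl⁻, leaving a secondary carbocation at the α-carbon.
Step 2: A hydride (H with its bonding pair) migrates from the adjacent cyclopentyl carbon to the cationic centre — a 1,2-hydride shift — upgrading the secondary cation to a tertiary one.
Step 3: A weak base (a water (or ethanol) molecule from the solvent) removes a proton from a carbon adjacent to the cationic centre; the electrons of that C–H bond become the new π(C=C) bond, giving the alkene.
Total: 3 elementary steps.

3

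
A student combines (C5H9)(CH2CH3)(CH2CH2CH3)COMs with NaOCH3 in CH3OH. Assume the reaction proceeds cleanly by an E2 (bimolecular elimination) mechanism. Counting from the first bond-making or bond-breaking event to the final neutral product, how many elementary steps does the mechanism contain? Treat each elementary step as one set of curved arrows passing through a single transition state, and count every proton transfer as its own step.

1

Step 1: Concerted anti-periplanar elimination: CH3O⁻ abstracts a β-H while MsO⁻ leaves, and the C–H electrons become the new C=C π bond — all in a single transition state.
Total: 1 elementary step.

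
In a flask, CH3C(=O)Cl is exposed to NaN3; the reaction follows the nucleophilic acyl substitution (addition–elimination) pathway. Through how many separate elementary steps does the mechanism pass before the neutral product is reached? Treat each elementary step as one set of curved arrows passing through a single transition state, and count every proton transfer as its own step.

2

Step 1: A lone pair on the N of N3⁻ attacks the electrophilic acyl carbon; the π(C=O) electrons move onto oxygen, giving a tetrahedral intermediate.
Step 2: An oxygen lone pair re-forms the C=O π bond as the C–Cl σ-bond breaks; Cl⁻ is expelled.
Total: 2 elementary steps.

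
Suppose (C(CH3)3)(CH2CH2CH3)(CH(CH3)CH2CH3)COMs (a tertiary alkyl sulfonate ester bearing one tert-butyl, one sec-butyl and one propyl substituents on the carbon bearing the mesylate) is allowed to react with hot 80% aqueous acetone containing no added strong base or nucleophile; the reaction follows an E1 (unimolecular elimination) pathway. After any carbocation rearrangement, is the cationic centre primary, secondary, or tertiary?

Step 1: The C–O bond breaks with both electrons going to the mesylate; MsO⁻ leaves and a tertiary carbocation remains.
No single 1,2-shift to an adjacent carbon would give a more-substituted cation, so no rearrangement occurs.

tertiary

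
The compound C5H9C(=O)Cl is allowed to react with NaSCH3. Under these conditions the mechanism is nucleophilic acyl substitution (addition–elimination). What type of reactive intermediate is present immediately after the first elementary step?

Step 1: Nucleophilic addition of CH3S⁻ to the acyl carbon breaks the π(C=O) bond and yields a tetrahedral, anionic intermediate.
After step 1 the species present is a tetrahedral intermediate.

tetrahedral intermediate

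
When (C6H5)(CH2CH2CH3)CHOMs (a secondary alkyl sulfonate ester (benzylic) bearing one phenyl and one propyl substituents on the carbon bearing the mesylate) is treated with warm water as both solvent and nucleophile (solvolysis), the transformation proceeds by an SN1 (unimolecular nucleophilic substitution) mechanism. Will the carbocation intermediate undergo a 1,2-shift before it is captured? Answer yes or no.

The first-formed carbocation is secondary.
No single 1,2-shift to an adjacent carbon would produce a more-substituted cation than the one already present, so no rearrangement occurs.

no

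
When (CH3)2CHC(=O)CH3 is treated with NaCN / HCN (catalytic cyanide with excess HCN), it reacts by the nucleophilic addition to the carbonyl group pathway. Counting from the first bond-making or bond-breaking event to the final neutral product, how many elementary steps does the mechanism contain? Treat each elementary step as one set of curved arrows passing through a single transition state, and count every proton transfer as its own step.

2

Step 1: Nucleophilic addition: CN⁻ adds to the carbonyl carbon, pushing the π(C=O) electron pair onto oxygen and giving a tetrahedral alkoxide.
Step 2: The alkoxide is protonated in situ by undissociated HCN, yielding a cyanohydrin; the CN⁻ so formed carries on the cycle.
Total: 2 elementary steps.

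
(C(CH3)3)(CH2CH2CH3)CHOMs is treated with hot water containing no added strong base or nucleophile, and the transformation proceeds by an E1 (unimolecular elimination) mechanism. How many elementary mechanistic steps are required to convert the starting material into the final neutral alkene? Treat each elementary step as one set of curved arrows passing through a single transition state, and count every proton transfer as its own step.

3

Step 1: The C–O bond breaks with both electrons going to the mesylate; MsO⁻ leaves and a secondary carbocation remains.
Step 2: Carbocation rearrangement: a 1,2-methyl shift from the adjacent tert-butyl carbon converts the initially-formed secondary cation into the more stable tertiary cation.
Step 3: Loss of a β-proton to a water molecule of the solvent: the C–H bonding pair collapses toward the cationic carbon to form the C=C π bond, yielding the alkene.
Total: 3 elementary steps.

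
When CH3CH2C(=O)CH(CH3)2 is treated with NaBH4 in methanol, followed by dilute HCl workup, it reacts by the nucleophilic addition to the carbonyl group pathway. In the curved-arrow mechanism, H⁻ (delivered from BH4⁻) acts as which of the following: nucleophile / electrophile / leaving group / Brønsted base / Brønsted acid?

nucleophile

Step 1: H⁻ (delivered from BH4⁻) attacks the sp² carbonyl carbon; the C=O π bond breaks and the electrons end up as a lone pair on the alkoxide oxygen of the tetrahedral intermediate.
H⁻ (delivered from BH4⁻) donates an electron pair to form a new σ-bond to carbon — it is the nucleophile.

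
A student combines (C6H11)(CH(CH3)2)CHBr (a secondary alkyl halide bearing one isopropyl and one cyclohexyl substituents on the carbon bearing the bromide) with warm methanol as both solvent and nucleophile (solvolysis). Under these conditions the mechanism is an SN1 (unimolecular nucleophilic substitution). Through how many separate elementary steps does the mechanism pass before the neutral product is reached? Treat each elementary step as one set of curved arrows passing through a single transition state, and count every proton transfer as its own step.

4

Step 1: The C–Br bond breaks with both electrons going to the bromide; Br⁻ leaves and a secondary carbocation remains.
Step 2: A 1,2-hydride shift from the adjacent isopropyl carbon moves the positive charge from the secondary centre to an adjacent carbon, generating a more stable tertiary carbocation.
Step 3: Nucleophilic capture: the oxygen of CH3OH bonds to the cationic carbon, producing an oxonium-ion intermediate.
Step 4: Deprotonation of the oxonium oxygen by solvent methanol yields the neutral ether.
Total: 4 elementary steps.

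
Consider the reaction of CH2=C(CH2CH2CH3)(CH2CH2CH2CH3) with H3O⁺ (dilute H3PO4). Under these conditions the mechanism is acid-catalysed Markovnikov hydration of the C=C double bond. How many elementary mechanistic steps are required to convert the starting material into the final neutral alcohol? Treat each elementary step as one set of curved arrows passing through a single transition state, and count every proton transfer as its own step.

Step 1: Protonation of the alkene by H3O⁺: the π bond acts as the nucleophile and picks up H⁺, giving the more stable (Markovnikov) tertiary carbocation. H2O is released.
(No 1,2-shift: no single shift to an adjacent carbon would give a more stable cation.)
Step 2: Nucleophilic capture of the cation by H2O produces the protonated alcohol (an oxonium ion).
Step 3: H2O removes a proton from the oxonium oxygen, regenerating H3O⁺ and giving the neutral alcohol.
Total: 3 elementary steps.

3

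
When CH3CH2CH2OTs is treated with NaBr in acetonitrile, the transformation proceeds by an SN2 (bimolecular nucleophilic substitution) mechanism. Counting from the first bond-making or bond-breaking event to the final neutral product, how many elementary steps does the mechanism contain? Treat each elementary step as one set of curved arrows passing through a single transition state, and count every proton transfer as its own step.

Step 1: The bromide nucleophile donates a lone pair from Br to the α-carbon in a backside attack; simultaneously the C–O σ-bond breaks and both of its electrons leave with TsO⁻. One concerted step with inversion of configuration.
Total: 1 elementary step.

1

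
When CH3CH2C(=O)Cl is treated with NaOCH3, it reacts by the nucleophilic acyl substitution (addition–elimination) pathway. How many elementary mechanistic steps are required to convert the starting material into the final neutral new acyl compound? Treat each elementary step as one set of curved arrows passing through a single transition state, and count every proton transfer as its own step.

Step 1: CH3O⁻ adds to the carbonyl carbon; the C=O π electrons shift onto oxygen and a tetrahedral alkoxide intermediate forms.
Step 2: Collapse of the tetrahedral intermediate: the alkoxide oxygen pushes its lone pair back to re-form C=O while Cl⁻ leaves.
Total: 2 elementary steps.

2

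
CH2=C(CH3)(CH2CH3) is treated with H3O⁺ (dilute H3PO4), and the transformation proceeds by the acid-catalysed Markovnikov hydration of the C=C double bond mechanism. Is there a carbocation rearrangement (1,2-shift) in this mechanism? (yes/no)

The first-formed carbocation is tertiary.
No single 1,2-shift to an adjacent carbon would produce a more-substituted cation than the one already present, so no rearrangement occurs.

no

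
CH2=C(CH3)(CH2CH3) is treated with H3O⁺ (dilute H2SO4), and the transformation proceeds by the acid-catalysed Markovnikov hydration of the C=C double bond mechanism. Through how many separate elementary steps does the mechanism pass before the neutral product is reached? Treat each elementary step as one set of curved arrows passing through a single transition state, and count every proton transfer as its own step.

Step 1: Electrophilic addition begins with the π(C=C) electrons forming a bond to the proton of H3O⁺. Following Markovnikov's rule, the resulting cation is tertiary. H2O is released.
(No 1,2-shift: no single shift to an adjacent carbon would give a more stable cation.)
Step 2: A lone pair on the oxygen of H2O attacks the carbocation, forming a C–O bond and an oxonium ion (a protonated alcohol).
Step 3: Proton transfer from the O–H of the oxonium ion to H2O completes the catalytic cycle and yields the alcohol.
Total: 3 elementary steps.

3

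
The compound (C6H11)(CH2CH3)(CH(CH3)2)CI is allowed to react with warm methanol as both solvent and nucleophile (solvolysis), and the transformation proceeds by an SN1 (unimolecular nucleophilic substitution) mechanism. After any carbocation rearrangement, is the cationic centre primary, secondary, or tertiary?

Step 1: Rate-determining heterolysis of the C–I bond gives I⁻ and a tertiary carbocation.
No single 1,2-shift to an adjacent carbon would give a more-substituted cation, so no rearrangement occurs.

tertiary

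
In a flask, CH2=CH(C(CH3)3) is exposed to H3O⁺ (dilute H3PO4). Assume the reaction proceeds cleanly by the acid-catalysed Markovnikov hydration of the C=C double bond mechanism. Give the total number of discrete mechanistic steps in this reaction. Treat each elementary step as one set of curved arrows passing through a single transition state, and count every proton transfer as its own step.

Step 1: The π electrons of the C=C bond attack a proton of H3O⁺; Markovnikov addition places the new C–H on the less-substituted alkene carbon, so the positive charge ends up on the more-substituted carbon — a secondary carbocation. H2O is released.
Step 2: Carbocation rearrangement: a 1,2-methyl shift from the adjacent tert-butyl carbon converts the initially-formed secondary cation into the more stable tertiary cation.
Step 3: A lone pair on the oxygen of H2O attacks the carbocation, forming a C–O bond and an oxonium ion (a protonated alcohol).
Step 4: H2O removes a proton from the oxonium oxygen, regenerating H3O⁺ and giving the neutral alcohol.
Total: 4 elementary steps.

4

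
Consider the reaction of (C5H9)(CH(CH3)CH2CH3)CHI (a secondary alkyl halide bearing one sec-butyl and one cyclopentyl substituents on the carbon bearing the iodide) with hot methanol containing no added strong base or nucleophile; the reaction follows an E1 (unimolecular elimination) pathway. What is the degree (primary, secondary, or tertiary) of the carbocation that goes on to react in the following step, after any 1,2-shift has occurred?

Step 1: Rate-determining heterolysis of the C–I bond gives I⁻ and a secondary carbocation.
Step 2: Carbocation rearrangement: a 1,2-hydride shift from the adjacent sec-butyl carbon converts the initially-formed secondary cation into the more stable tertiary cation.
The cation rearranges from secondary to tertiary via a 1,2-hydride shift from the adjacent sec-butyl carbon; the tertiary cation is what reacts next.

tertiary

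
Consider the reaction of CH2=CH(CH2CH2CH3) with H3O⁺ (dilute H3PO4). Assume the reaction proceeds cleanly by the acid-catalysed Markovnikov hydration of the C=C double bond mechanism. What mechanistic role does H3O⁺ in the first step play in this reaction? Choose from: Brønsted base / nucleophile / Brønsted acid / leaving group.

Brønsted acid

Step 1: The π electrons of the C=C bond attack a proton of H3O⁺; Markovnikov addition places the new C–H on the less-substituted alkene carbon, so the positive charge ends up on the more-substituted carbon — a secondary carbocation. H2O is released.
H3O⁺ in the first step donates a proton in a proton-transfer step — a Brønsted acid.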